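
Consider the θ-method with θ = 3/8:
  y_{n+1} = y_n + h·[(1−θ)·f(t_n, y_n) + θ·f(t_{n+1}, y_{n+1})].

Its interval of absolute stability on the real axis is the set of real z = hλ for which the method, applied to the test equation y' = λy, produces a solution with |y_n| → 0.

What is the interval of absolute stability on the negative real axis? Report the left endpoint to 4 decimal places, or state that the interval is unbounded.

z∈(-8.0000,0).

Set f=λy, z=hλ:
  y_{n+1} = y_n + z·[5/8·y_n + 3/8·y_{n+1}] ⇒ (1 − 3/8z)y_{n+1} = (1 + 5/8z)y_n
  Hence R(z) = (1 + 5/8z)/(1 − 3/8z).

Find x<0 with |R(x)|<1.
x=-1.01: |R|=0.2675
R=−1: 1+5/8x = −1+3/8x ⇒ -1/4x=2 ⇒ x=2/(-1/4)=-8.0000
Confirm numerically:
  x=-5.869: |R|=0.83356 <1
  x=-4.788: |R|=0.71275 <1
  x=-4.752: |R|=0.70812 <1
  x=-8.549: |R|=1.03263 >1
  x=-8.341: |R|=1.02065 >1
  x=-8.196: |R|=1.01203 >1
Interval (-8.0000, 0).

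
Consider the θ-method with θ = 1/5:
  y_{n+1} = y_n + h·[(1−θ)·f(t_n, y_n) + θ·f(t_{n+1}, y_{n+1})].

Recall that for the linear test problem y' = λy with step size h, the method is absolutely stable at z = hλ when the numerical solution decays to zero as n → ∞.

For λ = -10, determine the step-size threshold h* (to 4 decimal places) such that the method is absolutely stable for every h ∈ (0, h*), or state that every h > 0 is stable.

(-3.3333,0); λ=-10 ⇒ h* = (10/3)/10 = 0.3333.

With y'=λy (z=hλ):
  y_{n+1} = y_n + z·[4/5·y_n + 1/5·y_{n+1}] ⇒ (1 − 1/5z)y_{n+1} = (1 + 4/5z)y_n
  Hence R(z) = (1 + 4/5z)/(1 − 1/5z).

Solve |R(x)|<1 on ℝ⁻.
x=-1.03: |R|=0.1459
R=−1: 1+4/5x = −1+1/5x ⇒ -3/5x=2 ⇒ x=2/(-3/5)=-3.3333
Confirm numerically:
  x=-2.501: |R|=0.66711 <1
  x=-2.401: |R|=0.62208 <1
  x=-1.674: |R|=0.25412 <1
  x=-1.657: |R|=0.24455 <1
  x=-3.898: |R|=1.19038 >1
  x=-3.893: |R|=1.18880 >1
  x=-3.838: |R|=1.17131 >1
Stable set (-3.3333, 0).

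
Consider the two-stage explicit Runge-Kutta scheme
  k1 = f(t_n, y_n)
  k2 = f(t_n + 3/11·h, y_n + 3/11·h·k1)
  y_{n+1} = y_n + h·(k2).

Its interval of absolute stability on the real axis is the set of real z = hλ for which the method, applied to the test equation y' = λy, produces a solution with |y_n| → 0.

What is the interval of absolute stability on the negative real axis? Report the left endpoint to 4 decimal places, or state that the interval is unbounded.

(-3.6667, 0).

On y'=λy, z=hλ:
  k1=λy_n ⇒ h·k1=z·y_n;  k2=λ(1+3/11z)y_n ⇒ h·k2=z(1+3/11z)y_n
  y_{n+1}/y_n = 1 + z(1+3/11z) = 1 + z + 3/11z²
  Hence R(z) = 1 + z + 3/11z².

Solve |R(x)|<1 on ℝ⁻.
x=-1.16: |R|=0.2070
R=1: x+3/11x²=0 ⇒ x=−11/3=-3.6667; min R=1−1/(4·3/11)=0.0833>−1
Confirm numerically:
  x=-2.751: |R|=0.31300 <1
  x=-2.346: |R|=0.15501 <1
  x=-2.007: |R|=0.09156 <1
  x=-1.743: |R|=0.08556 <1
  x=-3.742: |R|=1.07688 >1
  x=-3.723: |R|=1.05720 >1
Stable set (-3.6667, 0).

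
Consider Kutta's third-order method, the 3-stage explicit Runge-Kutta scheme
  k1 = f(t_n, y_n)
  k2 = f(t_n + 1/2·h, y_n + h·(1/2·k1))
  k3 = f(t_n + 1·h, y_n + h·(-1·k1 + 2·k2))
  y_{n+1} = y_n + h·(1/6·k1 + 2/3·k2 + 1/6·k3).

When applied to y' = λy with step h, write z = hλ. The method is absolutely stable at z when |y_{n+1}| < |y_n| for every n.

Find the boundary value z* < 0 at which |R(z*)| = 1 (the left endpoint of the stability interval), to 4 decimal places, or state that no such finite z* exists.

z* = -2.5127.

On y'=λy, z=hλ:
  order 3, 3-stage ⇒ R(z)=1+z+z^2/2+z^3/6
  (e.g. R(-1.17)=0.24751, |R|=0.24751)

Boundary: |R(x)|=1, x<0.
x=-1.17: |R|=0.2475
|R(-2.7)|=1.3355 |R(-1.86)|=0.2027 |R(-1.1)|=0.2832
Bisect:
  x_lo=-2.8993 |R|=1.7581  x_hi=-0.1798 |R|=0.8354
  mid=-1.53951 |R|=0.03740 →hi
  mid=-2.21939 |R|=0.57855 →hi
  mid=-2.55933 |R|=1.07825 →lo
  mid=-2.38936 |R|=0.80833 →hi
  mid=-2.47434 |R|=0.93797 →hi
  mid=-2.51684 |R|=1.00674 →lo
  mid=-2.49559 |R|=0.97202 →hi
  ...
  [-2.51285,-2.51269] ⇒ x*=-2.5127
Stable set (-2.5127, 0).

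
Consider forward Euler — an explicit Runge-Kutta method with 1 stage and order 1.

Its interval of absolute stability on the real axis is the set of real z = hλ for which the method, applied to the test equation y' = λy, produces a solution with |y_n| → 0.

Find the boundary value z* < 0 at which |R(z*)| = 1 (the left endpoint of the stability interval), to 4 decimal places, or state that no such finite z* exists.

Test eqn y'=λy, z=hλ:
  order 1, 1-stage ⇒ R(z)=1+z
  (e.g. R(-1.49)=-0.49000, |R|=0.49000)

Need |R(x)|<1, x<0.
x=-1.49: |R|=0.4900
|R(-2.39)|=1.3900 |R(-2.02)|=1.0200 |R(-1.1)|=0.1000
Bisect:
  x_lo=-2.4865 |R|=1.4865  x_hi=-0.3573 |R|=0.6427
  mid=-1.42189 |R|=0.42189 →hi
  mid=-1.95418 |R|=0.95418 →hi
  mid=-2.22033 |R|=1.22033 →lo
  mid=-2.08726 |R|=1.08726 →lo
  mid=-2.02072 |R|=1.02072 →lo
  mid=-1.98745 |R|=0.98745 →hi
  mid=-2.00409 |R|=1.00409 →lo
  mid=-1.99577 |R|=0.99577 →hi
  mid=-1.99993 |R|=0.99993 →hi
  ...
  [-2.00006,-1.99993] ⇒ x*=-2.0000
Stable set (-2.0000, 0).

left endpoint -2.0000.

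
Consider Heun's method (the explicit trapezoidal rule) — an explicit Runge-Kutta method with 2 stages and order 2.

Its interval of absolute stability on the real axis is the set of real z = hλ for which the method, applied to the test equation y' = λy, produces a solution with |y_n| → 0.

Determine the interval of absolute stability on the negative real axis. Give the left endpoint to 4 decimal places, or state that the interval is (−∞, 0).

Set f=λy, z=hλ:
  order 2, 2-stage ⇒ R(z)=1+z+z^2/2
  (e.g. R(-1.21)=0.52205, |R|=0.52205)

Need |R(x)|<1, x<0.
x=-1.21: |R|=0.5221
|R(-1.8)|=0.8200 |R(-1.49)|=0.6200 |R(-1.11)|=0.5060
Bisect:
  x_lo=-2.7961 |R|=2.1129  x_hi=-0.3043 |R|=0.7420
  mid=-1.55020 |R|=0.65136 →hi
  mid=-2.17314 |R|=1.18812 →lo
  mid=-1.86167 |R|=0.87123 →hi
  mid=-2.01740 |R|=1.01755 →lo
  mid=-1.93953 |R|=0.94136 →hi
  mid=-1.97847 |R|=0.97870 →hi
  mid=-1.99793 |R|=0.99794 →hi
  mid=-2.00767 |R|=1.00770 →lo
  ...
  [-2.00006,-1.99991] ⇒ x*=-2.0000
So |R|<1 on (-2.0000, 0).

z∈(-2.0000,0).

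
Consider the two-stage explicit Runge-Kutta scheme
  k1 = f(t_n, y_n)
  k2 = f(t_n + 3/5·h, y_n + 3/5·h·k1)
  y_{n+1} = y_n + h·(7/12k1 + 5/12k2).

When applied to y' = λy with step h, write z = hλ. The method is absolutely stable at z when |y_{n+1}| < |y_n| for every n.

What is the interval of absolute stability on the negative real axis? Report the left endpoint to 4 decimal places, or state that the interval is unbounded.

z∈(-4.0000,0).

With y'=λy (z=hλ):
  k1=λy_n ⇒ h·k1=z·y_n;  k2=λ(1+3/5z)y_n ⇒ h·k2=z(1+3/5z)y_n
  y_{n+1}/y_n = 1 + 7/12z + 5/12z(1+3/5z) = 1 + z + 1/4z²
  R(z) = 1 + z + 1/4z².

Boundary: |R(x)|=1, x<0.
x=-1.32: |R|=0.1156
R=1: x+1/4x²=0 ⇒ x=−4=-4.0000; min R=1−1/(4·1/4)=0.0000>−1
Confirm numerically:
  x=-3.833: |R|=0.83997 <1
  x=-2.654: |R|=0.10693 <1
  x=-2.593: |R|=0.08791 <1
  x=-1.827: |R|=0.00748 <1
  x=-4.248: |R|=1.26338 >1
  x=-4.194: |R|=1.20341 >1
  x=-4.084: |R|=1.08576 >1
Interval (-4.0000, 0).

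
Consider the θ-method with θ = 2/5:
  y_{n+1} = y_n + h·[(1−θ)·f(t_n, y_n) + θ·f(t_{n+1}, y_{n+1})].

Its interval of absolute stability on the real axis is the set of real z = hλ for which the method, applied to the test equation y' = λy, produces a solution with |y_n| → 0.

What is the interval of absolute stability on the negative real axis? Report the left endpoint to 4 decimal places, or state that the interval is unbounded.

On y'=λy, z=hλ:
  y_{n+1} = y_n + z·[3/5·y_n + 2/5·y_{n+1}] ⇒ (1 − 2/5z)y_{n+1} = (1 + 3/5z)y_n
  ⇒ R(z) = (1 + 3/5z)/(1 − 2/5z).

Need |R(x)|<1, x<0.
x=-0.83: |R|=0.3769
R=−1: 1+3/5x = −1+2/5x ⇒ -1/5x=2 ⇒ x=2/(-1/5)=-10.0000
Confirm numerically:
  x=-8.569: |R|=0.93536 <1
  x=-7.359: |R|=0.86606 <1
  x=-6.076: |R|=0.77122 <1
  x=-4.123: |R|=0.55632 <1
  x=-10.343: |R|=1.01335 >1
  x=-10.169: |R|=1.00667 >1
Stable set (-10.0000, 0).

(-10.0000, 0).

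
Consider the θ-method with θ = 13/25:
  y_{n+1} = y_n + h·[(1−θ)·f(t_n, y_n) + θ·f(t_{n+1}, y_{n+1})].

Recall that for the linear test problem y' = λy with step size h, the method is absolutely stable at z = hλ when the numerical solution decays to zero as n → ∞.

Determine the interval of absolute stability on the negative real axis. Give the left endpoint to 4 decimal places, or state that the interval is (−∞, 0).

On y'=λy, z=hλ:
  y_{n+1} = y_n + z·[12/25·y_n + 13/25·y_{n+1}] ⇒ (1 − 13/25z)y_{n+1} = (1 + 12/25z)y_n
  so R(z) = (1 + 12/25z)/(1 − 13/25z).

Find x<0 with |R(x)|<1.
x=-0.9: |R|=0.3869
x=-2: |R|=0.0196
x=-10: |R|=0.6129
x=-100: |R|=0.8868
θ=13/25≥1/2 ⇒ |1+12/25x|<|1−13/25x| ∀x<0 ⇒ interval (−∞,0).

unbounded; (−∞, 0).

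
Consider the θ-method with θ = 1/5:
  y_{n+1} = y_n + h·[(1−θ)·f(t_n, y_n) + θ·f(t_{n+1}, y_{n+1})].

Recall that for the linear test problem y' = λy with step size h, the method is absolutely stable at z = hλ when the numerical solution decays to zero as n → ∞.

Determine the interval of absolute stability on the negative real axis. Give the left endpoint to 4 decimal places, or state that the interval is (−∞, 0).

(-3.3333, 0).

On y'=λy, z=hλ:
  y_{n+1} = y_n + z·[4/5·y_n + 1/5·y_{n+1}] ⇒ (1 − 1/5z)y_{n+1} = (1 + 4/5z)y_n
  so R(z) = (1 + 4/5z)/(1 − 1/5z).

Solve |R(x)|<1 on ℝ⁻.
x=-0.77: |R|=0.3328
R=−1: 1+4/5x = −1+1/5x ⇒ -3/5x=2 ⇒ x=2/(-3/5)=-3.3333
Confirm numerically:
  x=-3.287: |R|=0.98323 <1
  x=-3.037: |R|=0.88939 <1
  x=-3.024: |R|=0.88435 <1
  x=-3.825: |R|=1.16714 >1
  x=-3.575: |R|=1.08455 >1
Interval (-3.3333, 0).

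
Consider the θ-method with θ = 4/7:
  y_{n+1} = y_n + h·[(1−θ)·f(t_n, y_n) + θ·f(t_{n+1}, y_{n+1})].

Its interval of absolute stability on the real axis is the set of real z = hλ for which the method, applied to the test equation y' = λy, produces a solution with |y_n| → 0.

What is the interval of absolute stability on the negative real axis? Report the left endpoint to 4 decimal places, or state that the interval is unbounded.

unbounded; (−∞, 0).

On y'=λy, z=hλ:
  y_{n+1} = y_n + z·[3/7·y_n + 4/7·y_{n+1}] ⇒ (1 − 4/7z)y_{n+1} = (1 + 3/7z)y_n
  R(z) = (1 + 3/7z)/(1 − 4/7z).

Find x<0 with |R(x)|<1.
x=-0.88: |R|=0.4144
x=-2: |R|=0.0667
x=-10: |R|=0.4894
x=-100: |R|=0.7199
θ=4/7≥1/2 ⇒ |1+3/7x|<|1−4/7x| ∀x<0 ⇒ unbounded interval.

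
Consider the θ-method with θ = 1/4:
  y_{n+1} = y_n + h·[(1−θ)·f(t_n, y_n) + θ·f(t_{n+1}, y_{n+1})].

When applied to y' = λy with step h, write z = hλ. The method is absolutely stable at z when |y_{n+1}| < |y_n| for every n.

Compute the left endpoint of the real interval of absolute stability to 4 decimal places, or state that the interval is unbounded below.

With y'=λy (z=hλ):
  y_{n+1} = y_n + z·[3/4·y_n + 1/4·y_{n+1}] ⇒ (1 − 1/4z)y_{n+1} = (1 + 3/4z)y_n
  Hence R(z) = (1 + 3/4z)/(1 − 1/4z).

Need |R(x)|<1, x<0.
x=-1.47: |R|=0.0750
R=−1: 1+3/4x = −1+1/4x ⇒ -1/2x=2 ⇒ x=2/(-1/2)=-4.0000
Confirm numerically:
  x=-3.810: |R|=0.95134 <1
  x=-2.939: |R|=0.69419 <1
  x=-2.803: |R|=0.64810 <1
  x=-1.781: |R|=0.23231 <1
  x=-4.250: |R|=1.06061 >1
  x=-4.140: |R|=1.03440 >1
  x=-4.059: |R|=1.01464 >1
Stable set (-4.0000, 0).

z* = -4.0000.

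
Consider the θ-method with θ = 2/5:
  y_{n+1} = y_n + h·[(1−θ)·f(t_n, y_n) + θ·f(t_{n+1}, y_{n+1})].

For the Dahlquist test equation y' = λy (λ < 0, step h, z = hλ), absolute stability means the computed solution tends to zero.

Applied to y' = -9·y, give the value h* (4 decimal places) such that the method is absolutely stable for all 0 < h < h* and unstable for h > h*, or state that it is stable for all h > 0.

(-10.0000,0); λ=-9 ⇒ h* = (10)/9 = 1.1111.

Set f=λy, z=hλ:
  y_{n+1} = y_n + z·[3/5·y_n + 2/5·y_{n+1}] ⇒ (1 − 2/5z)y_{n+1} = (1 + 3/5z)y_n
  Hence R(z) = (1 + 3/5z)/(1 − 2/5z).

Find x<0 with |R(x)|<1.
x=-0.83: |R|=0.3769
R=−1: 1+3/5x = −1+2/5x ⇒ -1/5x=2 ⇒ x=2/(-1/5)=-10.0000
Confirm numerically:
  x=-9.448: |R|=0.97690 <1
  x=-5.770: |R|=0.74426 <1
  x=-5.587: |R|=0.72715 <1
  x=-5.241: |R|=0.69261 <1
  x=-10.397: |R|=1.01539 >1
  x=-10.033: |R|=1.00132 >1
  x=-10.022: |R|=1.00088 >1
Interval (-10.0000, 0).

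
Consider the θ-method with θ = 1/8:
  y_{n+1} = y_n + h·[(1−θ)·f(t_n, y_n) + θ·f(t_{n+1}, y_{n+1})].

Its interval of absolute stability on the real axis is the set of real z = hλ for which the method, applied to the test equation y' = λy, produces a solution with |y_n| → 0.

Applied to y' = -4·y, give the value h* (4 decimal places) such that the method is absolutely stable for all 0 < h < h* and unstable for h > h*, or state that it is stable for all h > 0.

On y'=λy, z=hλ:
  y_{n+1} = y_n + z·[7/8·y_n + 1/8·y_{n+1}] ⇒ (1 − 1/8z)y_{n+1} = (1 + 7/8z)y_n
  R(z) = (1 + 7/8z)/(1 − 1/8z).

Solve |R(x)|<1 on ℝ⁻.
x=-0.6: |R|=0.4419
R=−1: 1+7/8x = −1+1/8x ⇒ -3/4x=2 ⇒ x=2/(-3/4)=-2.6667
Confirm numerically:
  x=-2.507: |R|=0.90882 <1
  x=-1.910: |R|=0.54188 <1
  x=-1.128: |R|=0.01139 <1
  x=-3.185: |R|=1.27805 >1
  x=-2.975: |R|=1.16856 >1
  x=-2.870: |R|=1.11224 >1
So |R|<1 on (-2.6667, 0).

(-2.6667,0); λ=-4 ⇒ h* = (8/3)/4 = 0.6667.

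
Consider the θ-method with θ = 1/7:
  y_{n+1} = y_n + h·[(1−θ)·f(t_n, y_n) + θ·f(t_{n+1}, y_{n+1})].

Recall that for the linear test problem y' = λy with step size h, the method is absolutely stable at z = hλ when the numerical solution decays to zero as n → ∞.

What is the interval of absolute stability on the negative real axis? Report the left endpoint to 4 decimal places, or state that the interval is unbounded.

(-2.8000, 0).

Test eqn y'=λy, z=hλ:
  y_{n+1} = y_n + z·[6/7·y_n + 1/7·y_{n+1}] ⇒ (1 − 1/7z)y_{n+1} = (1 + 6/7z)y_n
  ⇒ R(z) = (1 + 6/7z)/(1 − 1/7z).

Find x<0 with |R(x)|<1.
x=-1.06: |R|=0.0794
R=−1: 1+6/7x = −1+1/7x ⇒ -5/7x=2 ⇒ x=2/(-5/7)=-2.8000
Confirm numerically:
  x=-2.672: |R|=0.93383 <1
  x=-2.538: |R|=0.86265 <1
  x=-2.143: |R|=0.64071 <1
  x=-2.105: |R|=0.61834 <1
  x=-3.328: |R|=1.25562 >1
  x=-3.199: |R|=1.19561 >1
  x=-2.894: |R|=1.04750 >1
Stable set (-2.8000, 0).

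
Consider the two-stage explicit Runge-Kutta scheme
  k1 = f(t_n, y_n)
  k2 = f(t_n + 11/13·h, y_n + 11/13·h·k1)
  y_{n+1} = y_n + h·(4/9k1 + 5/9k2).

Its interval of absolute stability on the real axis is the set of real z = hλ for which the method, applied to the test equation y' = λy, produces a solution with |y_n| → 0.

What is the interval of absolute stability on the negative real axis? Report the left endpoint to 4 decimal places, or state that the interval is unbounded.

(-2.1273, 0).

With y'=λy (z=hλ):
  k1=λy_n ⇒ h·k1=z·y_n;  k2=λ(1+11/13z)y_n ⇒ h·k2=z(1+11/13z)y_n
  y_{n+1}/y_n = 1 + 4/9z + 5/9z(1+11/13z) = 1 + z + 55/117z²
  so R(z) = 1 + z + 55/117z².

Find x<0 with |R(x)|<1.
x=-1.74: |R|=0.6832
R=1: x+55/117x²=0 ⇒ x=−117/55=-2.1273; min R=1−1/(4·55/117)=0.4682>−1
Confirm numerically:
  x=-2.039: |R|=0.91539 <1
  x=-1.584: |R|=0.59547 <1
  x=-1.442: |R|=0.53548 <1
  x=-1.178: |R|=0.47433 <1
  x=-2.435: |R|=1.35224 >1
  x=-2.382: |R|=1.28523 >1
  x=-2.150: |R|=1.02297 >1
Interval (-2.1273, 0).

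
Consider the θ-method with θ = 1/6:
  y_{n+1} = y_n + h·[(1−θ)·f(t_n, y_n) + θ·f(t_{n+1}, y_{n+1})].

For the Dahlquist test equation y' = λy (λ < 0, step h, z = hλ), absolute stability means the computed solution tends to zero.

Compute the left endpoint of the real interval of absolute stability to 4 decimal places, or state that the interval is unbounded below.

On y'=λy, z=hλ:
  y_{n+1} = y_n + z·[5/6·y_n + 1/6·y_{n+1}] ⇒ (1 − 1/6z)y_{n+1} = (1 + 5/6z)y_n
  R(z) = (1 + 5/6z)/(1 − 1/6z).

Solve |R(x)|<1 on ℝ⁻.
x=-0.85: |R|=0.2555
R=−1: 1+5/6x = −1+1/6x ⇒ -2/3x=2 ⇒ x=2/(-2/3)=-3.0000
Confirm numerically:
  x=-2.817: |R|=0.91698 <1
  x=-2.769: |R|=0.89463 <1
  x=-1.960: |R|=0.47739 <1
  x=-3.538: |R|=1.22562 >1
  x=-3.291: |R|=1.12528 >1
  x=-3.083: |R|=1.03655 >1
So |R|<1 on (-3.0000, 0).

z* = -3.0000.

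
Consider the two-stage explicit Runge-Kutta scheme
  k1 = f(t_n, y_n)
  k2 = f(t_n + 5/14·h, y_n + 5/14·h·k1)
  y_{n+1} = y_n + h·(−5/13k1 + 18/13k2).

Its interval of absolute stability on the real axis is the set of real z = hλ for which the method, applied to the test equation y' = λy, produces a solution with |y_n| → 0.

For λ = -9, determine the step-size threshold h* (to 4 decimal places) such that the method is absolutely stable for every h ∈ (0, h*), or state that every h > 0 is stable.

Test eqn y'=λy, z=hλ:
  k1=λy_n ⇒ h·k1=z·y_n;  k2=λ(1+5/14z)y_n ⇒ h·k2=z(1+5/14z)y_n
  y_{n+1}/y_n = 1 − 5/13z + 18/13z(1+5/14z) = 1 + z + 45/91z²
  Hence R(z) = 1 + z + 45/91z².

Boundary: |R(x)|=1, x<0.
x=-1.53: |R|=0.6276
R=1: x+45/91x²=0 ⇒ x=−91/45=-2.0222; min R=1−1/(4·45/91)=0.4944>−1
Confirm numerically:
  x=-1.795: |R|=0.79831 <1
  x=-1.688: |R|=0.72102 <1
  x=-1.640: |R|=0.69002 <1
  x=-0.887: |R|=0.50206 <1
  x=-2.574: |R|=1.70233 >1
  x=-2.269: |R|=1.27689 >1
  x=-2.165: |R|=1.15286 >1
Stable set (-2.0222, 0).

(-2.0222,0); λ=-9 ⇒ h* = (91/45)/9 = 0.2247.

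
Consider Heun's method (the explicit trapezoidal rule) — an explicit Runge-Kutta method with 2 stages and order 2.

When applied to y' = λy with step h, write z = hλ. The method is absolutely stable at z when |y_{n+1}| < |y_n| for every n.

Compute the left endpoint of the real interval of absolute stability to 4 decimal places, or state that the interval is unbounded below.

Set f=λy, z=hλ:
  order 2, 2-stage ⇒ R(z)=1+z+z^2/2
  (e.g. R(-0.77)=0.52645, |R|=0.52645)

Need |R(x)|<1, x<0.
x=-0.77: |R|=0.5264
|R(-2.24)|=1.2688 |R(-1.79)|=0.8121 |R(-1.56)|=0.6568
Bisect:
  x_lo=-2.3821 |R|=1.4552  x_hi=-0.1716 |R|=0.8432
  mid=-1.27685 |R|=0.53832 →hi
  mid=-1.82950 |R|=0.84403 →hi
  mid=-2.10582 |R|=1.11142 →lo
  mid=-1.96766 |R|=0.96818 →hi
  mid=-2.03674 |R|=1.03742 →lo
  mid=-2.00220 |R|=1.00220 →lo
  mid=-1.98493 |R|=0.98504 →hi
  ...
  [-2.00004,-1.99991] ⇒ x*=-2.0000
Interval (-2.0000, 0).

left endpoint -2.0000.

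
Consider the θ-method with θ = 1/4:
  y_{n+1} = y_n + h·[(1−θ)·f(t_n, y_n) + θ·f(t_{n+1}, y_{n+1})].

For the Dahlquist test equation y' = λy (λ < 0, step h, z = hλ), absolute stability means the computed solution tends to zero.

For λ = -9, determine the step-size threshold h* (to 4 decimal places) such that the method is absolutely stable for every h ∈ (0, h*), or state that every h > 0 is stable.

(-4.0000,0); λ=-9 ⇒ h* = (4)/9 = 0.4444.

Test eqn y'=λy, z=hλ:
  y_{n+1} = y_n + z·[3/4·y_n + 1/4·y_{n+1}] ⇒ (1 − 1/4z)y_{n+1} = (1 + 3/4z)y_n
  Hence R(z) = (1 + 3/4z)/(1 − 1/4z).

Solve |R(x)|<1 on ℝ⁻.
x=-1.44: |R|=0.0588
R=−1: 1+3/4x = −1+1/4x ⇒ -1/2x=2 ⇒ x=2/(-1/2)=-4.0000
Confirm numerically:
  x=-3.573: |R|=0.88723 <1
  x=-2.578: |R|=0.56765 <1
  x=-2.472: |R|=0.52781 <1
  x=-1.826: |R|=0.25369 <1
  x=-4.209: |R|=1.05092 >1
  x=-4.081: |R|=1.02005 >1
Stable set (-4.0000, 0).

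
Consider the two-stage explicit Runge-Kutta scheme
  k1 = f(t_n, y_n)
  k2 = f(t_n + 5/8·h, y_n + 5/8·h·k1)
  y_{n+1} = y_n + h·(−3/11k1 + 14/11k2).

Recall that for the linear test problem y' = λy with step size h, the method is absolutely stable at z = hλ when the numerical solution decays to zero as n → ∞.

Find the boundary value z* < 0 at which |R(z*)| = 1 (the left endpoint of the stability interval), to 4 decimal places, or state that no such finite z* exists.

z* = -1.2571.

Test eqn y'=λy, z=hλ:
  k1=λy_n ⇒ h·k1=z·y_n;  k2=λ(1+5/8z)y_n ⇒ h·k2=z(1+5/8z)y_n
  y_{n+1}/y_n = 1 − 3/11z + 14/11z(1+5/8z) = 1 + z + 35/44z²
  so R(z) = 1 + z + 35/44z².

Need |R(x)|<1, x<0.
x=-0.4: |R|=0.7273
R=1: x+35/44x²=0 ⇒ x=−44/35=-1.2571; min R=1−1/(4·35/44)=0.6857>−1
Confirm numerically:
  x=-1.232: |R|=0.97536 <1
  x=-1.228: |R|=0.97153 <1
  x=-1.211: |R|=0.95555 <1
  x=-0.736: |R|=0.69489 <1
  x=-1.362: |R|=1.11360 >1
  x=-1.339: |R|=1.08719 >1
  x=-1.291: |R|=1.03477 >1
Interval (-1.2571, 0).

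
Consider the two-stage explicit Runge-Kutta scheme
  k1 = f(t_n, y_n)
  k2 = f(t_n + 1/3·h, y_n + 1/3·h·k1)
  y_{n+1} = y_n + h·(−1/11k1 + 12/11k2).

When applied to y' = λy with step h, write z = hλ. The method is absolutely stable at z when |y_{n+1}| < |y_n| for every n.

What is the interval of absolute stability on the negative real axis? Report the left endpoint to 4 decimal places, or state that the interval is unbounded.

z∈(-2.7500,0).

Test eqn y'=λy, z=hλ:
  k1=λy_n ⇒ h·k1=z·y_n;  k2=λ(1+1/3z)y_n ⇒ h·k2=z(1+1/3z)y_n
  y_{n+1}/y_n = 1 − 1/11z + 12/11z(1+1/3z) = 1 + z + 4/11z²
  Hence R(z) = 1 + z + 4/11z².

Find x<0 with |R(x)|<1.
x=-0.82: |R|=0.4245
R=1: x+4/11x²=0 ⇒ x=−11/4=-2.7500; min R=1−1/(4·4/11)=0.3125>−1
Confirm numerically:
  x=-2.562: |R|=0.82485 <1
  x=-2.328: |R|=0.64276 <1
  x=-2.289: |R|=0.61628 <1
  x=-1.917: |R|=0.41932 <1
  x=-2.985: |R|=1.25508 >1
  x=-2.834: |R|=1.08657 >1
So |R|<1 on (-2.7500, 0).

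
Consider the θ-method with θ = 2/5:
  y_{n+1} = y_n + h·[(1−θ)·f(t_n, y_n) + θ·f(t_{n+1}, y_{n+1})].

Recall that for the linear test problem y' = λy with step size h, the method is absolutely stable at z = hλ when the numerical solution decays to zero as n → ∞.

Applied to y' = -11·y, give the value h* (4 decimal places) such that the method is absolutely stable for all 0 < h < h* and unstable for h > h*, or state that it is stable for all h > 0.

(-10.0000,0); λ=-11 ⇒ h* = (10)/11 = 0.9091.

With y'=λy (z=hλ):
  y_{n+1} = y_n + z·[3/5·y_n + 2/5·y_{n+1}] ⇒ (1 − 2/5z)y_{n+1} = (1 + 3/5z)y_n
  ⇒ R(z) = (1 + 3/5z)/(1 − 2/5z).

Boundary: |R(x)|=1, x<0.
x=-1.57: |R|=0.0356
R=−1: 1+3/5x = −1+2/5x ⇒ -1/5x=2 ⇒ x=2/(-1/5)=-10.0000
Confirm numerically:
  x=-7.890: |R|=0.89846 <1
  x=-7.768: |R|=0.89131 <1
  x=-7.520: |R|=0.87625 <1
  x=-4.813: |R|=0.64536 <1
  x=-10.497: |R|=1.01912 >1
  x=-10.358: |R|=1.01392 >1
  x=-10.136: |R|=1.00538 >1
So |R|<1 on (-10.0000, 0).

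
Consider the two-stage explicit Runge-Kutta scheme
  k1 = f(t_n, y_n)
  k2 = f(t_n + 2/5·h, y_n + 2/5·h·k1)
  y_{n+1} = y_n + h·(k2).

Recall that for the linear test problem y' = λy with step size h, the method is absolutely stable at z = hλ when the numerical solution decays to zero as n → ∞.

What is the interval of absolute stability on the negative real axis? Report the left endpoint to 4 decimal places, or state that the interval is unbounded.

z∈(-2.5000,0).

On y'=λy, z=hλ:
  k1=λy_n ⇒ h·k1=z·y_n;  k2=λ(1+2/5z)y_n ⇒ h·k2=z(1+2/5z)y_n
  y_{n+1}/y_n = 1 + z(1+2/5z) = 1 + z + 2/5z²
  ⇒ R(z) = 1 + z + 2/5z².

Boundary: |R(x)|=1, x<0.
x=-1.42: |R|=0.3866
R=1: x+2/5x²=0 ⇒ x=−5/2=-2.5000; min R=1−1/(4·2/5)=0.3750>−1
Confirm numerically:
  x=-2.293: |R|=0.81014 <1
  x=-1.666: |R|=0.44422 <1
  x=-1.607: |R|=0.42598 <1
  x=-1.062: |R|=0.38914 <1
  x=-2.864: |R|=1.41700 >1
  x=-2.815: |R|=1.35469 >1
Interval (-2.5000, 0).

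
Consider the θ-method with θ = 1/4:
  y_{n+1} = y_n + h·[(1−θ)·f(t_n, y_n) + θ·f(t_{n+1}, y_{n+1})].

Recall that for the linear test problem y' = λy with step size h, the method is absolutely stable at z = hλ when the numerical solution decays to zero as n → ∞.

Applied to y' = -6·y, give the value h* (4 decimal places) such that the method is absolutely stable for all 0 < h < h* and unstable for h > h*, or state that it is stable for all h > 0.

With y'=λy (z=hλ):
  y_{n+1} = y_n + z·[3/4·y_n + 1/4·y_{n+1}] ⇒ (1 − 1/4z)y_{n+1} = (1 + 3/4z)y_n
  ⇒ R(z) = (1 + 3/4z)/(1 − 1/4z).

Find x<0 with |R(x)|<1.
x=-1.1: |R|=0.1373
R=−1: 1+3/4x = −1+1/4x ⇒ -1/2x=2 ⇒ x=2/(-1/2)=-4.0000
Confirm numerically:
  x=-3.827: |R|=0.95579 <1
  x=-3.686: |R|=0.91829 <1
  x=-3.397: |R|=0.83696 <1
  x=-2.078: |R|=0.36756 <1
  x=-4.491: |R|=1.11565 >1
  x=-4.339: |R|=1.08130 >1
So |R|<1 on (-4.0000, 0).

(-4.0000,0); λ=-6 ⇒ h* = (4)/6 = 0.6667.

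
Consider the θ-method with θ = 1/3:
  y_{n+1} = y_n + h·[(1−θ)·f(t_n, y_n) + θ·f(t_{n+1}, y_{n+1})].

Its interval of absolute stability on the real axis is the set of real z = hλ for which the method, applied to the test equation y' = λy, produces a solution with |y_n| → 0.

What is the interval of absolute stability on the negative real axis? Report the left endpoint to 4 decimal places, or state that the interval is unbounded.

(-6.0000, 0).

With y'=λy (z=hλ):
  y_{n+1} = y_n + z·[2/3·y_n + 1/3·y_{n+1}] ⇒ (1 − 1/3z)y_{n+1} = (1 + 2/3z)y_n
  so R(z) = (1 + 2/3z)/(1 − 1/3z).

Need |R(x)|<1, x<0.
x=-1.1: |R|=0.1951
R=−1: 1+2/3x = −1+1/3x ⇒ -1/3x=2 ⇒ x=2/(-1/3)=-6.0000
Confirm numerically:
  x=-5.574: |R|=0.95031 <1
  x=-4.095: |R|=0.73150 <1
  x=-4.007: |R|=0.71557 <1
  x=-3.392: |R|=0.59199 <1
  x=-6.469: |R|=1.04953 >1
  x=-6.193: |R|=1.02099 >1
  x=-6.048: |R|=1.00531 >1
So |R|<1 on (-6.0000, 0).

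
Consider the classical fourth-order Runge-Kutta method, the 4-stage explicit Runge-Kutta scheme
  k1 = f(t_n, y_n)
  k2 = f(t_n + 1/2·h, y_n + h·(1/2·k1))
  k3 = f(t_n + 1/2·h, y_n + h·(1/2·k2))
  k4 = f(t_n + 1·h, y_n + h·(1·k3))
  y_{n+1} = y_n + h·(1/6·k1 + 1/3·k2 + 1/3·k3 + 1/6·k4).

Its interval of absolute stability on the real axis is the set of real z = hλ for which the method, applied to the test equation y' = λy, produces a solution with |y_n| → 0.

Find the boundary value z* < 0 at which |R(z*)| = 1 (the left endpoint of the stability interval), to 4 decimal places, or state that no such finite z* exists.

Test eqn y'=λy, z=hλ:
  order 4, 4-stage ⇒ R(z)=1+z+z^2/2+z^3/6+z^4/24
  (e.g. R(-1.48)=0.27481, |R|=0.27481)

Need |R(x)|<1, x<0.
x=-1.48: |R|=0.2748
|R(-1.34)|=0.2911 |R(-1.27)|=0.3034 |R(-1.22)|=0.3139
Bisect:
  x_lo=-3.6687 |R|=3.3795  x_hi=-0.0624 |R|=0.9395
  mid=-1.86559 |R|=0.29717 →hi
  mid=-2.76716 |R|=0.97301 →hi
  mid=-3.21795 |R|=1.87382 →lo
  mid=-2.99256 |R|=1.36018 →lo
  mid=-2.87986 |R|=1.15219 →lo
  mid=-2.82351 |R|=1.05917 →lo
  mid=-2.79534 |R|=1.01525 →lo
  ...
  [-2.78543,-2.78521] ⇒ x*=-2.7853
So |R|<1 on (-2.7853, 0).

left endpoint -2.7853.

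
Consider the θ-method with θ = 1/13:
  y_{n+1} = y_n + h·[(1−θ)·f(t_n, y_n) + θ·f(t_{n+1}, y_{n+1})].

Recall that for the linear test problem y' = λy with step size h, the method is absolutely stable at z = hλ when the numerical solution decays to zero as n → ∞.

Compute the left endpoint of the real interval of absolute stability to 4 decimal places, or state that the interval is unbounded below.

Set f=λy, z=hλ:
  y_{n+1} = y_n + z·[12/13·y_n + 1/13·y_{n+1}] ⇒ (1 − 1/13z)y_{n+1} = (1 + 12/13z)y_n
  R(z) = (1 + 12/13z)/(1 − 1/13z).

Find x<0 with |R(x)|<1.
x=-1.69: |R|=0.4956
R=−1: 1+12/13x = −1+1/13x ⇒ -11/13x=2 ⇒ x=2/(-11/13)=-2.3636
Confirm numerically:
  x=-2.195: |R|=0.87792 <1
  x=-1.387: |R|=0.25328 <1
  x=-0.994: |R|=0.07660 <1
  x=-2.859: |R|=1.34359 >1
  x=-2.455: |R|=1.06503 >1
Stable set (-2.3636, 0).

left endpoint -2.3636.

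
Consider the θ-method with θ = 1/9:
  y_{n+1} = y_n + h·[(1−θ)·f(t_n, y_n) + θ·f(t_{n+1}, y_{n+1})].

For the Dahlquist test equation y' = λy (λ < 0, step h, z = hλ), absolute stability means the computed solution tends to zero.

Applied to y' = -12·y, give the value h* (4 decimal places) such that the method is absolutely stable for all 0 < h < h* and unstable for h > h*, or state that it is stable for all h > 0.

With y'=λy (z=hλ):
  y_{n+1} = y_n + z·[8/9·y_n + 1/9·y_{n+1}] ⇒ (1 − 1/9z)y_{n+1} = (1 + 8/9z)y_n
  so R(z) = (1 + 8/9z)/(1 − 1/9z).

Solve |R(x)|<1 on ℝ⁻.
x=-0.69: |R|=0.3591
R=−1: 1+8/9x = −1+1/9x ⇒ -7/9x=2 ⇒ x=2/(-7/9)=-2.5714
Confirm numerically:
  x=-2.209: |R|=0.77366 <1
  x=-1.682: |R|=0.41715 <1
  x=-1.640: |R|=0.38722 <1
  x=-2.909: |R|=1.19842 >1
  x=-2.869: |R|=1.17550 >1
  x=-2.708: |R|=1.08165 >1
Stable set (-2.5714, 0).

(-2.5714,0); λ=-12 ⇒ h* = (18/7)/12 = 0.2143.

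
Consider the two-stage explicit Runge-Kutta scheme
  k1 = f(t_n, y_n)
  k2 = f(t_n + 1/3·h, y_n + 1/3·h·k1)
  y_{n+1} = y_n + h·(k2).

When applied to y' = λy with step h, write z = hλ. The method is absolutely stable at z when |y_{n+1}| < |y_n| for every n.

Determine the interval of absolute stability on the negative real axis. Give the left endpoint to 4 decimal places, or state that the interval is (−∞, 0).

Set f=λy, z=hλ:
  k1=λy_n ⇒ h·k1=z·y_n;  k2=λ(1+1/3z)y_n ⇒ h·k2=z(1+1/3z)y_n
  y_{n+1}/y_n = 1 + z(1+1/3z) = 1 + z + 1/3z²
  R(z) = 1 + z + 1/3z².

Solve |R(x)|<1 on ℝ⁻.
x=-1.07: |R|=0.3116
R=1: x+1/3x²=0 ⇒ x=−3=-3.0000; min R=1−1/(4·1/3)=0.2500>−1
Confirm numerically:
  x=-2.614: |R|=0.66367 <1
  x=-2.303: |R|=0.46494 <1
  x=-1.904: |R|=0.30441 <1
  x=-3.472: |R|=1.54626 >1
  x=-3.342: |R|=1.38099 >1
  x=-3.189: |R|=1.20091 >1
Interval (-3.0000, 0).

z∈(-3.0000,0).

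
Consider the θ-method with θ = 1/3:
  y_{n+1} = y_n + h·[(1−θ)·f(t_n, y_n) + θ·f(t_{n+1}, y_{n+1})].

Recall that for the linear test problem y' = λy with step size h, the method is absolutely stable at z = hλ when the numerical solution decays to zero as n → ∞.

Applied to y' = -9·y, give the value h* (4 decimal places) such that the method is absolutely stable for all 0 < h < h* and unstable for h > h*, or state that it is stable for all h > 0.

(-6.0000,0); λ=-9 ⇒ h* = (6)/9 = 0.6667.

Set f=λy, z=hλ:
  y_{n+1} = y_n + z·[2/3·y_n + 1/3·y_{n+1}] ⇒ (1 − 1/3z)y_{n+1} = (1 + 2/3z)y_n
  ⇒ R(z) = (1 + 2/3z)/(1 − 1/3z).

Boundary: |R(x)|=1, x<0.
x=-0.32: |R|=0.7108
R=−1: 1+2/3x = −1+1/3x ⇒ -1/3x=2 ⇒ x=2/(-1/3)=-6.0000
Confirm numerically:
  x=-5.977: |R|=0.99744 <1
  x=-5.825: |R|=0.98017 <1
  x=-2.789: |R|=0.44533 <1
  x=-6.505: |R|=1.05313 >1
  x=-6.458: |R|=1.04842 >1
  x=-6.440: |R|=1.04661 >1
Stable set (-6.0000, 0).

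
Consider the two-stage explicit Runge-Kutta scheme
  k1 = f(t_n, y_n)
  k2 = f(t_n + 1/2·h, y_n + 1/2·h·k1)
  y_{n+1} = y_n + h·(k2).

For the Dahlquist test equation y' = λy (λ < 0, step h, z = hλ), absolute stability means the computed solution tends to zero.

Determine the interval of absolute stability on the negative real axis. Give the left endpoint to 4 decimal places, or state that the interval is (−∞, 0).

Set f=λy, z=hλ:
  k1=λy_n ⇒ h·k1=z·y_n;  k2=λ(1+1/2z)y_n ⇒ h·k2=z(1+1/2z)y_n
  y_{n+1}/y_n = 1 + z(1+1/2z) = 1 + z + 1/2z²
  Hence R(z) = 1 + z + 1/2z².

Find x<0 with |R(x)|<1.
x=-0.33: |R|=0.7245
R=1: x+1/2x²=0 ⇒ x=−2=-2.0000; min R=1−1/(4·1/2)=0.5000>−1
Confirm numerically:
  x=-1.855: |R|=0.86551 <1
  x=-1.847: |R|=0.85870 <1
  x=-1.653: |R|=0.71320 <1
  x=-0.834: |R|=0.51378 <1
  x=-2.523: |R|=1.65976 >1
  x=-2.198: |R|=1.21760 >1
  x=-2.099: |R|=1.10390 >1
Stable set (-2.0000, 0).

(-2.0000, 0).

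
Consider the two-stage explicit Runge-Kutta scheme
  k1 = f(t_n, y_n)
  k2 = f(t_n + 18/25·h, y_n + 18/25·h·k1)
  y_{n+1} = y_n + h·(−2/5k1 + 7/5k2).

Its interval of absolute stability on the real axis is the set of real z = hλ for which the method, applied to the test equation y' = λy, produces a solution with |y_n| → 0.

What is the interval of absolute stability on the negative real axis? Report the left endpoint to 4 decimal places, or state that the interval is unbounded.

(-0.9921, 0).

On y'=λy, z=hλ:
  k1=λy_n ⇒ h·k1=z·y_n;  k2=λ(1+18/25z)y_n ⇒ h·k2=z(1+18/25z)y_n
  y_{n+1}/y_n = 1 − 2/5z + 7/5z(1+18/25z) = 1 + z + 126/125z²
  Hence R(z) = 1 + z + 126/125z².

Find x<0 with |R(x)|<1.
x=-1.61: |R|=2.0028
R=1: x+126/125x²=0 ⇒ x=−125/126=-0.9921; min R=1−1/(4·126/125)=0.7520>−1
Confirm numerically:
  x=-0.704: |R|=0.79558 <1
  x=-0.640: |R|=0.77288 <1
  x=-0.444: |R|=0.75471 <1
  x=-0.423: |R|=0.75736 <1
  x=-1.581: |R|=1.93856 >1
  x=-1.535: |R|=1.84007 >1
So |R|<1 on (-0.9921, 0).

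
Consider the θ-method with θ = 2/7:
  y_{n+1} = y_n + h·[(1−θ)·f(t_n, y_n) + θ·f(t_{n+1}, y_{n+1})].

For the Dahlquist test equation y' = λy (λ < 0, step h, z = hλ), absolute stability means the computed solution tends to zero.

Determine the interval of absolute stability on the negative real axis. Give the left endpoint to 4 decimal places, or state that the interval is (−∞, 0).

On y'=λy, z=hλ:
  y_{n+1} = y_n + z·[5/7·y_n + 2/7·y_{n+1}] ⇒ (1 − 2/7z)y_{n+1} = (1 + 5/7z)y_n
  so R(z) = (1 + 5/7z)/(1 − 2/7z).

Boundary: |R(x)|=1, x<0.
x=-0.92: |R|=0.2715
R=−1: 1+5/7x = −1+2/7x ⇒ -3/7x=2 ⇒ x=2/(-3/7)=-4.6667
Confirm numerically:
  x=-4.288: |R|=0.92707 <1
  x=-3.423: |R|=0.73054 <1
  x=-2.788: |R|=0.55184 <1
  x=-2.068: |R|=0.29993 <1
  x=-5.243: |R|=1.09888 >1
  x=-5.214: |R|=1.09422 >1
Interval (-4.6667, 0).

(-4.6667, 0).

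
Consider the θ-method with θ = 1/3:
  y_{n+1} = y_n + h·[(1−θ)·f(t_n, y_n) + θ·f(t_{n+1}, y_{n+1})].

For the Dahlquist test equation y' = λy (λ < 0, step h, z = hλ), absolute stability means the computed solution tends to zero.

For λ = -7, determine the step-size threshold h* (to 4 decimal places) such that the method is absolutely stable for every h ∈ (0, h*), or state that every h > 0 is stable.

Test eqn y'=λy, z=hλ:
  y_{n+1} = y_n + z·[2/3·y_n + 1/3·y_{n+1}] ⇒ (1 − 1/3z)y_{n+1} = (1 + 2/3z)y_n
  Hence R(z) = (1 + 2/3z)/(1 − 1/3z).

Need |R(x)|<1, x<0.
x=-0.35: |R|=0.6866
R=−1: 1+2/3x = −1+1/3x ⇒ -1/3x=2 ⇒ x=2/(-1/3)=-6.0000
Confirm numerically:
  x=-5.620: |R|=0.95592 <1
  x=-4.723: |R|=0.83465 <1
  x=-3.689: |R|=0.65451 <1
  x=-2.809: |R|=0.45068 <1
  x=-6.209: |R|=1.02270 >1
  x=-6.181: |R|=1.01971 >1
  x=-6.111: |R|=1.01218 >1
Stable set (-6.0000, 0).

(-6.0000,0); λ=-7 ⇒ h* = (6)/7 = 0.8571.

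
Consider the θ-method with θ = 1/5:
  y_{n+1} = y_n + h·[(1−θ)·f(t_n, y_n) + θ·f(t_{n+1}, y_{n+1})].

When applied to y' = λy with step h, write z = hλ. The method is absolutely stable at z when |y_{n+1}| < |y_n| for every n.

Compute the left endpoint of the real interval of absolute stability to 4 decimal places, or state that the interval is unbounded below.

Set f=λy, z=hλ:
  y_{n+1} = y_n + z·[4/5·y_n + 1/5·y_{n+1}] ⇒ (1 − 1/5z)y_{n+1} = (1 + 4/5z)y_n
  ⇒ R(z) = (1 + 4/5z)/(1 − 1/5z).

Find x<0 with |R(x)|<1.
x=-1.33: |R|=0.0506
R=−1: 1+4/5x = −1+1/5x ⇒ -3/5x=2 ⇒ x=2/(-3/5)=-3.3333
Confirm numerically:
  x=-2.728: |R|=0.76501 <1
  x=-2.419: |R|=0.63027 <1
  x=-1.920: |R|=0.38728 <1
  x=-3.928: |R|=1.19982 >1
  x=-3.573: |R|=1.08387 >1
  x=-3.394: |R|=1.02168 >1
Interval (-3.3333, 0).

left endpoint -3.3333.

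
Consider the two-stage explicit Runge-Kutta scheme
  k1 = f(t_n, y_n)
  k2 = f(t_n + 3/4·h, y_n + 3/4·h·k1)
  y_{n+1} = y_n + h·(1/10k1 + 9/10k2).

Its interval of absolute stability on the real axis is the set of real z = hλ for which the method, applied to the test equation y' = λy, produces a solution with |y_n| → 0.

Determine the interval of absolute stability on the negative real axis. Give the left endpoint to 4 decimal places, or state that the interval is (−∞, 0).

(-1.4815, 0).

Set f=λy, z=hλ:
  k1=λy_n ⇒ h·k1=z·y_n;  k2=λ(1+3/4z)y_n ⇒ h·k2=z(1+3/4z)y_n
  y_{n+1}/y_n = 1 + 1/10z + 9/10z(1+3/4z) = 1 + z + 27/40z²
  Hence R(z) = 1 + z + 27/40z².

Need |R(x)|<1, x<0.
x=-1.26: |R|=0.8116
R=1: x+27/40x²=0 ⇒ x=−40/27=-1.4815; min R=1−1/(4·27/40)=0.6296>−1
Confirm numerically:
  x=-0.999: |R|=0.67465 <1
  x=-0.793: |R|=0.63147 <1
  x=-0.784: |R|=0.63089 <1
  x=-1.734: |R|=1.29556 >1
  x=-1.505: |R|=1.02389 >1
Stable set (-1.4815, 0).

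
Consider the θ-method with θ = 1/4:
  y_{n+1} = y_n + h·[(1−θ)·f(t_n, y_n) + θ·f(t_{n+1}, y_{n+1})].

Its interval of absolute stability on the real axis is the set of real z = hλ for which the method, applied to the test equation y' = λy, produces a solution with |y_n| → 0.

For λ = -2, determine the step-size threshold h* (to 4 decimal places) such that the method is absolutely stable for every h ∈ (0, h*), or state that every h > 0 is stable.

(-4.0000,0); λ=-2 ⇒ h* = (4)/2 = 2.0000.

Test eqn y'=λy, z=hλ:
  y_{n+1} = y_n + z·[3/4·y_n + 1/4·y_{n+1}] ⇒ (1 − 1/4z)y_{n+1} = (1 + 3/4z)y_n
  R(z) = (1 + 3/4z)/(1 − 1/4z).

Solve |R(x)|<1 on ℝ⁻.
x=-0.44: |R|=0.6036
R=−1: 1+3/4x = −1+1/4x ⇒ -1/2x=2 ⇒ x=2/(-1/2)=-4.0000
Confirm numerically:
  x=-2.461: |R|=0.52360 <1
  x=-2.042: |R|=0.35187 <1
  x=-1.849: |R|=0.26449 <1
  x=-4.159: |R|=1.03898 >1
  x=-4.124: |R|=1.03053 >1
Interval (-4.0000, 0).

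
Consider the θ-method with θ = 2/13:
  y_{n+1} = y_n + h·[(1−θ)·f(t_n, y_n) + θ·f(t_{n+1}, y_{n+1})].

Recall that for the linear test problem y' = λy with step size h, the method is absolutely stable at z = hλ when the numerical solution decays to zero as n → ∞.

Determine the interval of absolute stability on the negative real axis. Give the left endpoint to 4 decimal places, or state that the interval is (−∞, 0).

Set f=λy, z=hλ:
  y_{n+1} = y_n + z·[11/13·y_n + 2/13·y_{n+1}] ⇒ (1 − 2/13z)y_{n+1} = (1 + 11/13z)y_n
  R(z) = (1 + 11/13z)/(1 − 2/13z).

Need |R(x)|<1, x<0.
x=-1.51: |R|=0.2253
R=−1: 1+11/13x = −1+2/13x ⇒ -9/13x=2 ⇒ x=2/(-9/13)=-2.8889
Confirm numerically:
  x=-1.906: |R|=0.47383 <1
  x=-1.589: |R|=0.27686 <1
  x=-1.422: |R|=0.16675 <1
  x=-1.373: |R|=0.13356 <1
  x=-3.247: |R|=1.16533 >1
  x=-2.994: |R|=1.04982 >1
So |R|<1 on (-2.8889, 0).

z∈(-2.8889,0).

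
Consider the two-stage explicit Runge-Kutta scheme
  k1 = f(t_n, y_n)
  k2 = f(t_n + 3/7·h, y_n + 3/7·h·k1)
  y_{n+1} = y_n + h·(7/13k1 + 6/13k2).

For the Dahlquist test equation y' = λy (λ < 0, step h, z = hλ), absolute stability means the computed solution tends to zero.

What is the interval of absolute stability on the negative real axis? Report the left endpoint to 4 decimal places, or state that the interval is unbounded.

Test eqn y'=λy, z=hλ:
  k1=λy_n ⇒ h·k1=z·y_n;  k2=λ(1+3/7z)y_n ⇒ h·k2=z(1+3/7z)y_n
  y_{n+1}/y_n = 1 + 7/13z + 6/13z(1+3/7z) = 1 + z + 18/91z²
  Hence R(z) = 1 + z + 18/91z².

Boundary: |R(x)|=1, x<0.
x=-1.46: |R|=0.0384
R=1: x+18/91x²=0 ⇒ x=−91/18=-5.0556; min R=1−1/(4·18/91)=-0.2639>−1
Confirm numerically:
  x=-4.610: |R|=0.59371 <1
  x=-2.790: |R|=0.25029 <1
  x=-2.774: |R|=0.25190 <1
  x=-5.554: |R|=1.54759 >1
  x=-5.428: |R|=1.39988 >1
  x=-5.086: |R|=1.03063 >1
Interval (-5.0556, 0).

(-5.0556, 0).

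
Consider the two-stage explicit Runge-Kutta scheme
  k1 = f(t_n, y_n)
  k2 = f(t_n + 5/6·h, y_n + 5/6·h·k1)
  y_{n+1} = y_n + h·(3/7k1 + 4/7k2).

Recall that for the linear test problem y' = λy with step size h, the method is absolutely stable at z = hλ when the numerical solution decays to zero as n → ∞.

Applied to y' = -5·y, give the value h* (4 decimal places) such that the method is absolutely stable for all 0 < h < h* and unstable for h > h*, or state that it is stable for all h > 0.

Set f=λy, z=hλ:
  k1=λy_n ⇒ h·k1=z·y_n;  k2=λ(1+5/6z)y_n ⇒ h·k2=z(1+5/6z)y_n
  y_{n+1}/y_n = 1 + 3/7z + 4/7z(1+5/6z) = 1 + z + 10/21z²
  so R(z) = 1 + z + 10/21z².

Boundary: |R(x)|=1, x<0.
x=-1.43: |R|=0.5438
R=1: x+10/21x²=0 ⇒ x=−21/10=-2.1000; min R=1−1/(4·10/21)=0.4750>−1
Confirm numerically:
  x=-1.524: |R|=0.58199 <1
  x=-1.412: |R|=0.53740 <1
  x=-1.159: |R|=0.48066 <1
  x=-0.978: |R|=0.47747 <1
  x=-2.447: |R|=1.40434 >1
  x=-2.361: |R|=1.29344 >1
Stable set (-2.1000, 0).

(-2.1000,0); λ=-5 ⇒ h* = (21/10)/5 = 0.4200.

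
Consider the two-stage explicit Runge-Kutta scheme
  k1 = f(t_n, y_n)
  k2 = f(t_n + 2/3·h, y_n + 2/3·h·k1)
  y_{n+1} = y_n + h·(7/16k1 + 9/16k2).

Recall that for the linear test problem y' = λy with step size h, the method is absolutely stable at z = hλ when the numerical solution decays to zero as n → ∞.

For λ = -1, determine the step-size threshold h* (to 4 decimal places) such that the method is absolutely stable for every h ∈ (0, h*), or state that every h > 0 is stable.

On y'=λy, z=hλ:
  k1=λy_n ⇒ h·k1=z·y_n;  k2=λ(1+2/3z)y_n ⇒ h·k2=z(1+2/3z)y_n
  y_{n+1}/y_n = 1 + 7/16z + 9/16z(1+2/3z) = 1 + z + 3/8z²
  R(z) = 1 + z + 3/8z².

Solve |R(x)|<1 on ℝ⁻.
x=-1.59: |R|=0.3580
R=1: x+3/8x²=0 ⇒ x=−8/3=-2.6667; min R=1−1/(4·3/8)=0.3333>−1
Confirm numerically:
  x=-2.291: |R|=0.67726 <1
  x=-1.741: |R|=0.39566 <1
  x=-1.235: |R|=0.33696 <1
  x=-3.097: |R|=1.49978 >1
  x=-3.079: |R|=1.47609 >1
  x=-2.846: |R|=1.19139 >1
Stable set (-2.6667, 0).

(-2.6667,0); λ=-1 ⇒ h* = (8/3)/1 = 2.6667.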